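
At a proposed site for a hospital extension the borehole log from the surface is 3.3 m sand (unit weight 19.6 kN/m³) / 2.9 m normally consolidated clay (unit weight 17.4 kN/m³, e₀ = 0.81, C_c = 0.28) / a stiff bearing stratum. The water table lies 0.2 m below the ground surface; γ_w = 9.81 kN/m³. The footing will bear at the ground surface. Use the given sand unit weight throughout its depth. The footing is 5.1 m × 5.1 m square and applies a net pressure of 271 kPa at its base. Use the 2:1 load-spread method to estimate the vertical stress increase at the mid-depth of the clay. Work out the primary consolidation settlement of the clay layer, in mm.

S_c ≈ 187 mm

Mid-depth of clay below the ground surface: z = 3.3 + 2.9/2 = 4.75 m.
Total vertical stress at mid-clay: σ_v = 19.6×3.3 + 17.4×1.45 = 89.91 kPa.
Pore pressure: u = 9.81×(4.75 − 0.2) = 44.636 kPa.
Initial effective stress: σ'_0 = σ_v − u = 89.91 − 44.636 = 45.274 kPa.
Stress increase at mid-clay by the 2:1 spreading method:
Δσ = qBL/((B+z)(L+z)) = 271×5.1×5.1/((5.1+4.75)(5.1+4.75)) = 72.65 kPa
Final effective stress: σ'_f = σ'_0 + Δσ = 45.274 + 72.65 = 117.92 kPa.
Normally consolidated clay, so the full stress increment lies on the virgin compression line:
S_c = C_c·H/(1+e₀)·log₁₀(σ'_f/σ'_0) = 0.28×2.9/(1+0.81)×log₁₀(117.92/45.274)
    = 0.44862 × 0.41574 = 0.1865 m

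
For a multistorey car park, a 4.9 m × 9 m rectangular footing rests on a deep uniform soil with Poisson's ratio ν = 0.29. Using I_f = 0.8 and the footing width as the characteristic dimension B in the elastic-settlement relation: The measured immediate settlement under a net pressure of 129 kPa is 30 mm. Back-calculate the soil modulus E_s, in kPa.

E_s ≈ 15400 kPa

S_e = q·B·(1−ν²)/E_s · I_f  ⇒  E_s = q·B·(1−ν²)·I_f / S_e.
E_s = 129 × 4.9 × 0.9159 × 0.8 / 0.03 = 15440 kPa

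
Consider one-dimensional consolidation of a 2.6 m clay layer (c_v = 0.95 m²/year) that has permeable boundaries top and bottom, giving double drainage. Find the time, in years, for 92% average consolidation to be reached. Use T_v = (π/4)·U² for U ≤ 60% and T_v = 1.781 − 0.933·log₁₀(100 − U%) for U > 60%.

Drainage path length: H_d = H/2 = 1.3 m (double drainage).
U > 60%: T_v = 1.781 − 0.933·log₁₀(100 − 92) = 0.93842.
t = T_v·H_d²/c_v = 0.93842×1.3²/0.95 = 1.669 years.

t ≈ 1.67 years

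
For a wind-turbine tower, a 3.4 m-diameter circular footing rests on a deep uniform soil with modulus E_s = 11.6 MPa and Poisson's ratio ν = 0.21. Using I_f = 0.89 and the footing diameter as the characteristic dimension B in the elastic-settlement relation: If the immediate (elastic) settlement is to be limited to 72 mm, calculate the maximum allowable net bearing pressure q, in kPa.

q ≈ 289 kPa

E_s = 11.6 MPa = 11600 kPa.
S_e = q·B·(1−ν²)/E_s · I_f  ⇒  q = S_e·E_s / (B·(1−ν²)·I_f).
q = 0.072 × 11600 / (3.4 × 0.9559 × 0.89) = 288.7 kPa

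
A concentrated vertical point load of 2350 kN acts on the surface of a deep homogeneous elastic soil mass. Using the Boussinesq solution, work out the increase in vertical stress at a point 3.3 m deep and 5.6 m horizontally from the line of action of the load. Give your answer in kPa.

Boussinesq vertical stress below a point load on an elastic half-space:
Δσ_z = 3P/(2πz²) · [1 + (r/z)²]^(−5/2)
r/z = 5.6/3.3 = 1.697; [1+(r/z)²]^(−5/2) = 0.033729.
Δσ_z = 3×2350/(2π×3.3²) × 0.033729 = 103.03 × 0.033729 = 3.475 kPa

Δσ_z ≈ 3.48 kPa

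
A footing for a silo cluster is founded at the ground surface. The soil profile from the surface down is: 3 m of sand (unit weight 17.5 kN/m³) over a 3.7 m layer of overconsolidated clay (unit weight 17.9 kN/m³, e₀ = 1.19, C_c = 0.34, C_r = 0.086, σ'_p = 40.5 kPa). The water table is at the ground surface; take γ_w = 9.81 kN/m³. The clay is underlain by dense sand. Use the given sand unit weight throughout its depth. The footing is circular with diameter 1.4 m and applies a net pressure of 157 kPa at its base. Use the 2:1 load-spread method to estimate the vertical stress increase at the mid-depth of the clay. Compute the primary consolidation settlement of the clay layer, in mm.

Mid-depth of clay below the ground surface: z = 3 + 3.7/2 = 4.85 m.
Total vertical stress at mid-clay: σ_v = 17.5×3 + 17.9×1.85 = 85.615 kPa.
Pore pressure: u = 9.81×(4.85 − 0) = 47.578 kPa.
Initial effective stress: σ'_0 = σ_v − u = 85.615 − 47.578 = 38.037 kPa.
Stress increase at mid-clay by the 2:1 spreading method:
Δσ ≈ qD²/(D+z)² = 157×1.4²/(1.4+4.85)² = 7.8776 kPa
Final effective stress: σ'_f = 38.037 + 7.8776 = 45.915 kPa.
σ'_f = 45.915 > σ'_p = 40.5 kPa, so the stress path crosses the preconsolidation pressure — recompression up to σ'_p, then virgin compression beyond:
S_c = H/(1+e₀)·[C_r·log₁₀(σ'_p/σ'_0) + C_c·log₁₀(σ'_f/σ'_p)]
    = 3.7/2.19 × [0.086×log₁₀(40.5/38.037) + 0.34×log₁₀(45.915/40.5)]
    = 1.6895 × [0.0023434 + 0.01853] = 0.03527 m

S_c ≈ 35.3 mm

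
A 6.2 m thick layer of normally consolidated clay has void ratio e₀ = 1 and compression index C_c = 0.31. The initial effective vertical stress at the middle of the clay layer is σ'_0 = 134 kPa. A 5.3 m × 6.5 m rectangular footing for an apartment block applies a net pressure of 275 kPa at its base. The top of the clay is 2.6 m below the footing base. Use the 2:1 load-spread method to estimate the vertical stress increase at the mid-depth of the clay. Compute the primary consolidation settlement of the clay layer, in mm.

S_c ≈ 177 mm

Mid-depth of clay below the footing base: z = 2.6 + 6.2/2 = 5.7 m.
Stress increase at mid-clay by the 2:1 spreading method:
Δσ = qBL/((B+z)(L+z)) = 275×5.3×6.5/((5.3+5.7)(6.5+5.7)) = 70.594 kPa
Final effective stress: σ'_f = σ'_0 + Δσ = 134 + 70.594 = 204.59 kPa.
Normally consolidated clay, so the full stress increment lies on the virgin compression line:
S_c = C_c·H/(1+e₀)·log₁₀(σ'_f/σ'_0) = 0.31×6.2/(1+1)×log₁₀(204.59/134)
    = 0.961 × 0.18378 = 0.1766 m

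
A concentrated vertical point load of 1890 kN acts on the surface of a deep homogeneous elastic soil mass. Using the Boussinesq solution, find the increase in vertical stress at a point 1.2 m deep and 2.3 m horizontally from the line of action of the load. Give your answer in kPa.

Δσ_z ≈ 13.3 kPa

Boussinesq vertical stress below a point load on an elastic half-space:
Δσ_z = 3P/(2πz²) · [1 + (r/z)²]^(−5/2)
r/z = 2.3/1.2 = 1.9167; [1+(r/z)²]^(−5/2) = 0.021177.
Δσ_z = 3×1890/(2π×1.2²) × 0.021177 = 626.67 × 0.021177 = 13.27 kPa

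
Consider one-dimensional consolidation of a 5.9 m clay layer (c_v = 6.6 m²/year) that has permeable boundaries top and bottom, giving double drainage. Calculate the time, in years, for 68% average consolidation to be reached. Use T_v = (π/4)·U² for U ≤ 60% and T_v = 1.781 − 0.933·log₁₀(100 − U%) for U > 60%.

t ≈ 0.497 years

Drainage path length: H_d = H/2 = 2.95 m (double drainage).
U > 60%: T_v = 1.781 − 0.933·log₁₀(100 − 68) = 0.3767.
t = T_v·H_d²/c_v = 0.3767×2.95²/6.6 = 0.4967 years.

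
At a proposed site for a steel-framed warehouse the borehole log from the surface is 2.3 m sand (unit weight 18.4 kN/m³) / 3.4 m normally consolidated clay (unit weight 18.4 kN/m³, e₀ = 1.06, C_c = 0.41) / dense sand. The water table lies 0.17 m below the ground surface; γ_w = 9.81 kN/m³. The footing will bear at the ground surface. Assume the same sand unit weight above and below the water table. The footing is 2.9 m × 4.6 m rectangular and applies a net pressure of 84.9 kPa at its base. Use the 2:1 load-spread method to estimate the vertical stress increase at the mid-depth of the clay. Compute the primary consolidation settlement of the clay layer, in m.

S_c ≈ 0.125 m

Mid-depth of clay below the ground surface: z = 2.3 + 3.4/2 = 4 m.
Total vertical stress at mid-clay: σ_v = 18.4×2.3 + 18.4×1.7 = 73.6 kPa.
Pore pressure: u = 9.81×(4 − 0.17) = 37.572 kPa.
Initial effective stress: σ'_0 = σ_v − u = 73.6 − 37.572 = 36.028 kPa.
Stress increase at mid-clay by the 2:1 spreading method:
Δσ = qBL/((B+z)(L+z)) = 84.9×2.9×4.6/((2.9+4)(4.6+4)) = 19.086 kPa
Final effective stress: σ'_f = σ'_0 + Δσ = 36.028 + 19.086 = 55.114 kPa.
Normally consolidated clay, so the full stress increment lies on the virgin compression line:
S_c = C_c·H/(1+e₀)·log₁₀(σ'_f/σ'_0) = 0.41×3.4/(1+1.06)×log₁₀(55.114/36.028)
    = 0.6767 × 0.18462 = 0.1249 m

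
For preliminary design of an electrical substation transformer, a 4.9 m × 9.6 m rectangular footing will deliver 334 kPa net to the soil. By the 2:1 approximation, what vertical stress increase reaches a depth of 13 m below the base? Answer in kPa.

Δσ_z ≈ 38.8 kPa

By the 2:1 method the load spreads at 1 horizontal : 2 vertical, so at depth z the loaded area has grown by z in each plan dimension:
Δσ = qBL/((B+z)(L+z)) = 334×4.9×9.6/((4.9+13)(9.6+13)) = 38.838 kPa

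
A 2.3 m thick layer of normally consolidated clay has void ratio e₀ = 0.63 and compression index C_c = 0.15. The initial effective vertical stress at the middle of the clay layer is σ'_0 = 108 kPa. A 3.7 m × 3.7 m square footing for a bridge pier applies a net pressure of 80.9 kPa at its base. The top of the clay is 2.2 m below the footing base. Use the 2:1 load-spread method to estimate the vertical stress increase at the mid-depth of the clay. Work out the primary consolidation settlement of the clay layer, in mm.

S_c ≈ 17.2 mm

Mid-depth of clay below the footing base: z = 2.2 + 2.3/2 = 3.35 m.
Stress increase at mid-clay by the 2:1 spreading method:
Δσ = qBL/((B+z)(L+z)) = 80.9×3.7×3.7/((3.7+3.35)(3.7+3.35)) = 22.283 kPa
Final effective stress: σ'_f = σ'_0 + Δσ = 108 + 22.283 = 130.28 kPa.
Normally consolidated clay, so the full stress increment lies on the virgin compression line:
S_c = C_c·H/(1+e₀)·log₁₀(σ'_f/σ'_0) = 0.15×2.3/(1+0.63)×log₁₀(130.28/108)
    = 0.21166 × 0.081454 = 0.01724 m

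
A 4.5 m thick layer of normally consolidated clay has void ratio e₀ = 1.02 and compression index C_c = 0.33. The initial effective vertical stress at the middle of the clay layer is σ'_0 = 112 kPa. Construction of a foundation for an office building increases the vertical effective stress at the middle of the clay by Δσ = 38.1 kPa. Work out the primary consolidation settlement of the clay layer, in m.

S_c ≈ 0.0935 m

Final effective stress: σ'_f = σ'_0 + Δσ = 112 + 38.1 = 150.1 kPa.
Normally consolidated clay, so the full stress increment lies on the virgin compression line:
S_c = C_c·H/(1+e₀)·log₁₀(σ'_f/σ'_0) = 0.33×4.5/(1+1.02)×log₁₀(150.1/112)
    = 0.73515 × 0.12716 = 0.09348 m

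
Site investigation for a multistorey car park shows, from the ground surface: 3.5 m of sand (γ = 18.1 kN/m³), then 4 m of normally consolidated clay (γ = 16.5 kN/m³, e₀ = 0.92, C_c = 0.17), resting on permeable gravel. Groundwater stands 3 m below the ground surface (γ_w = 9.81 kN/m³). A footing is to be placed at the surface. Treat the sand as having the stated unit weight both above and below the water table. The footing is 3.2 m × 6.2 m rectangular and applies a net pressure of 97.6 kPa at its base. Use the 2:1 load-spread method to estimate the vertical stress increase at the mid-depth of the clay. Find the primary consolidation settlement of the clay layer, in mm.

Mid-depth of clay below the ground surface: z = 3.5 + 4/2 = 5.5 m.
Total vertical stress at mid-clay: σ_v = 18.1×3.5 + 16.5×2 = 96.35 kPa.
Pore pressure: u = 9.81×(5.5 − 3) = 24.525 kPa.
Initial effective stress: σ'_0 = σ_v − u = 96.35 − 24.525 = 71.825 kPa.
Stress increase at mid-clay by the 2:1 spreading method:
Δσ = qBL/((B+z)(L+z)) = 97.6×3.2×6.2/((3.2+5.5)(6.2+5.5)) = 19.023 kPa
Final effective stress: σ'_f = σ'_0 + Δσ = 71.825 + 19.023 = 90.848 kPa.
Normally consolidated clay, so the full stress increment lies on the virgin compression line:
S_c = C_c·H/(1+e₀)·log₁₀(σ'_f/σ'_0) = 0.17×4/(1+0.92)×log₁₀(90.848/71.825)
    = 0.35417 × 0.10204 = 0.03614 m

S_c ≈ 36.1 mm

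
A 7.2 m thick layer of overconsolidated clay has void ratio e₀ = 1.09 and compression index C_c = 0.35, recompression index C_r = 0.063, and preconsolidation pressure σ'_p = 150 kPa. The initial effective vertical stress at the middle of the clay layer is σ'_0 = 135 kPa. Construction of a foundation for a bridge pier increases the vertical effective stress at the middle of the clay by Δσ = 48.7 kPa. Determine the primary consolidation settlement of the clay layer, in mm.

S_c ≈ 116 mm

Final effective stress: σ'_f = 135 + 48.7 = 183.7 kPa.
σ'_f = 183.7 > σ'_p = 150 kPa, so the stress path crosses the preconsolidation pressure — recompression up to σ'_p, then virgin compression beyond:
S_c = H/(1+e₀)·[C_r·log₁₀(σ'_p/σ'_0) + C_c·log₁₀(σ'_f/σ'_p)]
    = 7.2/2.09 × [0.063×log₁₀(150/135) + 0.35×log₁₀(183.7/150)]
    = 3.445 × [0.0028827 + 0.030806] = 0.1161 m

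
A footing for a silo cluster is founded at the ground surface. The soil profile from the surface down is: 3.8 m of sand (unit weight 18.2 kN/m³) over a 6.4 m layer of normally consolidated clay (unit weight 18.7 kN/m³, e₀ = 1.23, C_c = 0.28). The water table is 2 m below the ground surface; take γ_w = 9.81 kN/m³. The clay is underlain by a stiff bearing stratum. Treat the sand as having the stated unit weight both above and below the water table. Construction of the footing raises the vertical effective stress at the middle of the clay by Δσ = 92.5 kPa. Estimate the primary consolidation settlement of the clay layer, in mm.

S_c ≈ 268 mm

Mid-depth of clay below the ground surface: z = 3.8 + 6.4/2 = 7 m.
Total vertical stress at mid-clay: σ_v = 18.2×3.8 + 18.7×3.2 = 129 kPa.
Pore pressure: u = 9.81×(7 − 2) = 49.05 kPa.
Initial effective stress: σ'_0 = σ_v − u = 129 − 49.05 = 79.95 kPa.
Final effective stress: σ'_f = σ'_0 + Δσ = 79.95 + 92.5 = 172.45 kPa.
Normally consolidated clay, so the full stress increment lies on the virgin compression line:
S_c = C_c·H/(1+e₀)·log₁₀(σ'_f/σ'_0) = 0.28×6.4/(1+1.23)×log₁₀(172.45/79.95)
    = 0.80359 × 0.33384 = 0.2683 m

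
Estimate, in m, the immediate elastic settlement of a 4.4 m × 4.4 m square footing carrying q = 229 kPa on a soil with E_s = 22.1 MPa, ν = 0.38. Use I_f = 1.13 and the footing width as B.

Immediate (elastic) settlement: S_e = q·B·(1−ν²)/E_s · I_f.
E_s = 22.1 MPa = 22100 kPa.
S_e = 229 × 4.4 × (1 − 0.38²) / 22100 × 1.13
    = 229 × 4.4 × 0.8556 / 22100 × 1.13
    = 0.04408 m

S_e ≈ 0.0441 m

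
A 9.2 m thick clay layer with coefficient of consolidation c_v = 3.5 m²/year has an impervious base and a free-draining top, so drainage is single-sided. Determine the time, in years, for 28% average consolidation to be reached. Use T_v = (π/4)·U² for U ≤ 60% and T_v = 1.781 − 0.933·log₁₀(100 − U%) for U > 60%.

Drainage path length: H_d = H = 9.2 m (single drainage).
U ≤ 60%: T_v = (π/4)·U² = (π/4)×0.28² = 0.061575.
t = T_v·H_d²/c_v = 0.061575×9.2²/3.5 = 1.489 years.

t ≈ 1.49 years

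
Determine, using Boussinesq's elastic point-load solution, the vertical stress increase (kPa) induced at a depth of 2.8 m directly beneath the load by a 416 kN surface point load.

Δσ_z ≈ 25.3 kPa

Boussinesq vertical stress below a point load on an elastic half-space:
Δσ_z = 3P/(2πz²) · [1 + (r/z)²]^(−5/2)
r/z = 0/2.8 = 0; [1+(r/z)²]^(−5/2) = 1.
Δσ_z = 3×416/(2π×2.8²) × 1 = 25.335 × 1 = 25.34 kPa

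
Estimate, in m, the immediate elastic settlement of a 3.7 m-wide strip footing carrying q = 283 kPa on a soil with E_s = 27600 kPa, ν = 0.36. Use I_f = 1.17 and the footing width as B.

S_e ≈ 0.0386 m

Immediate (elastic) settlement: S_e = q·B·(1−ν²)/E_s · I_f.
S_e = 283 × 3.7 × (1 − 0.36²) / 27600 × 1.17
    = 283 × 3.7 × 0.8704 / 27600 × 1.17
    = 0.03864 m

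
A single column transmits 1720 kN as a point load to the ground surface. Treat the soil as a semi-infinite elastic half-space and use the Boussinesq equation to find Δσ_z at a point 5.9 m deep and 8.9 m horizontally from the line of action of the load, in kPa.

Δσ_z ≈ 1.21 kPa

Boussinesq vertical stress below a point load on an elastic half-space:
Δσ_z = 3P/(2πz²) · [1 + (r/z)²]^(−5/2)
r/z = 8.9/5.9 = 1.5085; [1+(r/z)²]^(−5/2) = 0.0515.
Δσ_z = 3×1720/(2π×5.9²) × 0.0515 = 23.592 × 0.0515 = 1.215 kPa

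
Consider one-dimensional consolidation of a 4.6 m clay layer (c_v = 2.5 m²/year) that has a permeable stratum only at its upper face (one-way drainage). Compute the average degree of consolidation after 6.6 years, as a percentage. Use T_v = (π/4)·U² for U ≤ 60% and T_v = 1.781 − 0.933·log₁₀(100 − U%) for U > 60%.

U ≈ 88.2 %

Drainage path length: H_d = H = 4.6 m (single drainage).
T_v = c_v·t/H_d² = 2.5×6.6/4.6² = 0.77977.
T_v = 0.77977 corresponds to the U > 60% branch:
U = 1 − 10^((1.781 − T_v)/0.933)/100 = 0.8817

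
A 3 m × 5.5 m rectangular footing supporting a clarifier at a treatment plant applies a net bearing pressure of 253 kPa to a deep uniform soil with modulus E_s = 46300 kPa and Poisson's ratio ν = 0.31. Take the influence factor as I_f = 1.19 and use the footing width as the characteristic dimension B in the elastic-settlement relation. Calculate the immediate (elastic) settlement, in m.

Immediate (elastic) settlement: S_e = q·B·(1−ν²)/E_s · I_f.
S_e = 253 × 3 × (1 − 0.31²) / 46300 × 1.19
    = 253 × 3 × 0.9039 / 46300 × 1.19
    = 0.01763 m

S_e ≈ 0.0176 m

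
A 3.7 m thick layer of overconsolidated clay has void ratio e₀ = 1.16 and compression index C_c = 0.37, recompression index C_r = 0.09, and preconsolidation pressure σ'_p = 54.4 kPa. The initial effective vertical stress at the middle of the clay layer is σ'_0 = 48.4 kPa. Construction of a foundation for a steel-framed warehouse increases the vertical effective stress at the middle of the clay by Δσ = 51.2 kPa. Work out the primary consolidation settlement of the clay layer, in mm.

S_c ≈ 174 mm

Final effective stress: σ'_f = 48.4 + 51.2 = 99.6 kPa.
σ'_f = 99.6 > σ'_p = 54.4 kPa, so the stress path crosses the preconsolidation pressure — recompression up to σ'_p, then virgin compression beyond:
S_c = H/(1+e₀)·[C_r·log₁₀(σ'_p/σ'_0) + C_c·log₁₀(σ'_f/σ'_p)]
    = 3.7/2.16 × [0.09×log₁₀(54.4/48.4) + 0.37×log₁₀(99.6/54.4)]
    = 1.713 × [0.0045678 + 0.097184] = 0.1743 m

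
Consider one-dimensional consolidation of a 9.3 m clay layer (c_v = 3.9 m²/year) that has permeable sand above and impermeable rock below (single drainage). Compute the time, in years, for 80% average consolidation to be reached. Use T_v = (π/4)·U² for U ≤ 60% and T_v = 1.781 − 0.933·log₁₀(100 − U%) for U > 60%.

Drainage path length: H_d = H = 9.3 m (single drainage).
U > 60%: T_v = 1.781 − 0.933·log₁₀(100 − 80) = 0.56714.
t = T_v·H_d²/c_v = 0.56714×9.3²/3.9 = 12.58 years.

t ≈ 12.6 years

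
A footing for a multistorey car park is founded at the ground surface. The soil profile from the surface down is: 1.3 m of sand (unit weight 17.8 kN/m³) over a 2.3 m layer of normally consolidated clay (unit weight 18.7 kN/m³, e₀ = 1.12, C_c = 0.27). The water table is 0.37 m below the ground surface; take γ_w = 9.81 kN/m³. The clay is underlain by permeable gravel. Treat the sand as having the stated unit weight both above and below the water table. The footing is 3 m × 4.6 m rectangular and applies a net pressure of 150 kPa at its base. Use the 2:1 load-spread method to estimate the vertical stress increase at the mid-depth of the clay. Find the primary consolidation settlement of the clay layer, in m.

S_c ≈ 0.149 m

Mid-depth of clay below the ground surface: z = 1.3 + 2.3/2 = 2.45 m.
Total vertical stress at mid-clay: σ_v = 17.8×1.3 + 18.7×1.15 = 44.645 kPa.
Pore pressure: u = 9.81×(2.45 − 0.37) = 20.405 kPa.
Initial effective stress: σ'_0 = σ_v − u = 44.645 − 20.405 = 24.24 kPa.
Stress increase at mid-clay by the 2:1 spreading method:
Δσ = qBL/((B+z)(L+z)) = 150×3×4.6/((3+2.45)(4.6+2.45)) = 53.875 kPa
Final effective stress: σ'_f = σ'_0 + Δσ = 24.24 + 53.875 = 78.115 kPa.
Normally consolidated clay, so the full stress increment lies on the virgin compression line:
S_c = C_c·H/(1+e₀)·log₁₀(σ'_f/σ'_0) = 0.27×2.3/(1+1.12)×log₁₀(78.115/24.24)
    = 0.29292 × 0.5082 = 0.1489 m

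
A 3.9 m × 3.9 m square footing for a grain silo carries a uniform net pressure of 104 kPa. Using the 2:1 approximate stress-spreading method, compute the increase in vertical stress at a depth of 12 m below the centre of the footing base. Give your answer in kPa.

Δσ_z ≈ 6.26 kPa

By the 2:1 method the load spreads at 1 horizontal : 2 vertical, so at depth z the loaded area has grown by z in each plan dimension:
Δσ = qBL/((B+z)(L+z)) = 104×3.9×3.9/((3.9+12)(3.9+12)) = 6.257 kPa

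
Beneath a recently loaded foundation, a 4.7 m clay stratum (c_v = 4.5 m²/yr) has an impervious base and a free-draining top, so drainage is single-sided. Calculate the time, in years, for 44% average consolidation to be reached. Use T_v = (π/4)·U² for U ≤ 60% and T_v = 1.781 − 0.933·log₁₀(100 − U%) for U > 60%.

t ≈ 0.746 years

Drainage path length: H_d = H = 4.7 m (single drainage).
U ≤ 60%: T_v = (π/4)·U² = (π/4)×0.44² = 0.15205.
t = T_v·H_d²/c_v = 0.15205×4.7²/4.5 = 0.7464 years.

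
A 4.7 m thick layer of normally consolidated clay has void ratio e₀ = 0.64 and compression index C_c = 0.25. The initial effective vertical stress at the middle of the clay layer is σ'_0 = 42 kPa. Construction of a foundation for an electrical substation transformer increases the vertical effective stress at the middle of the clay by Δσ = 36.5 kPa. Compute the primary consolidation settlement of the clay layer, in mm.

Final effective stress: σ'_f = σ'_0 + Δσ = 42 + 36.5 = 78.5 kPa.
Normally consolidated clay, so the full stress increment lies on the virgin compression line:
S_c = C_c·H/(1+e₀)·log₁₀(σ'_f/σ'_0) = 0.25×4.7/(1+0.64)×log₁₀(78.5/42)
    = 0.71646 × 0.27162 = 0.1946 m

S_c ≈ 195 mm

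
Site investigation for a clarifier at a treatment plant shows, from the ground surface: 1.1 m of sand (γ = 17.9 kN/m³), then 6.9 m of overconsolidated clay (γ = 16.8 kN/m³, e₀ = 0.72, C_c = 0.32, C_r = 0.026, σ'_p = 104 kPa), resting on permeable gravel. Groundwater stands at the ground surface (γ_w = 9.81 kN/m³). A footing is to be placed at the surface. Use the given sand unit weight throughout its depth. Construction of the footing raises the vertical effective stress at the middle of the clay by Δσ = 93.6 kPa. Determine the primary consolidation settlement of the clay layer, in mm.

S_c ≈ 162 mm

Mid-depth of clay below the ground surface: z = 1.1 + 6.9/2 = 4.55 m.
Total vertical stress at mid-clay: σ_v = 17.9×1.1 + 16.8×3.45 = 77.65 kPa.
Pore pressure: u = 9.81×(4.55 − 0) = 44.636 kPa.
Initial effective stress: σ'_0 = σ_v − u = 77.65 − 44.636 = 33.014 kPa.
Final effective stress: σ'_f = 33.014 + 93.6 = 126.61 kPa.
σ'_f = 126.61 > σ'_p = 104 kPa, so the stress path crosses the preconsolidation pressure — recompression up to σ'_p, then virgin compression beyond:
S_c = H/(1+e₀)·[C_r·log₁₀(σ'_p/σ'_0) + C_c·log₁₀(σ'_f/σ'_p)]
    = 6.9/1.72 × [0.026×log₁₀(104/33.014) + 0.32×log₁₀(126.61/104)]
    = 4.0116 × [0.012957 + 0.027339] = 0.1617 m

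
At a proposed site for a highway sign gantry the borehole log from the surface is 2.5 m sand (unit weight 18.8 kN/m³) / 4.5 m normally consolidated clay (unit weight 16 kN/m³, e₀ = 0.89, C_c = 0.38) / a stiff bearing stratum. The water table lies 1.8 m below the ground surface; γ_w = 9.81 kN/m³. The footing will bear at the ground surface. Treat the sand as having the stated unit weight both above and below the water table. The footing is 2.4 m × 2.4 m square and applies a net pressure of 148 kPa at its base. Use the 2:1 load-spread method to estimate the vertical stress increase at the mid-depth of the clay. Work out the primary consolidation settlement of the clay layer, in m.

Mid-depth of clay below the ground surface: z = 2.5 + 4.5/2 = 4.75 m.
Total vertical stress at mid-clay: σ_v = 18.8×2.5 + 16×2.25 = 83 kPa.
Pore pressure: u = 9.81×(4.75 − 1.8) = 28.94 kPa.
Initial effective stress: σ'_0 = σ_v − u = 83 − 28.94 = 54.06 kPa.
Stress increase at mid-clay by the 2:1 spreading method:
Δσ = qBL/((B+z)(L+z)) = 148×2.4×2.4/((2.4+4.75)(2.4+4.75)) = 16.675 kPa
Final effective stress: σ'_f = σ'_0 + Δσ = 54.06 + 16.675 = 70.735 kPa.
Normally consolidated clay, so the full stress increment lies on the virgin compression line:
S_c = C_c·H/(1+e₀)·log₁₀(σ'_f/σ'_0) = 0.38×4.5/(1+0.89)×log₁₀(70.735/54.06)
    = 0.90476 × 0.11676 = 0.1056 m

S_c ≈ 0.106 m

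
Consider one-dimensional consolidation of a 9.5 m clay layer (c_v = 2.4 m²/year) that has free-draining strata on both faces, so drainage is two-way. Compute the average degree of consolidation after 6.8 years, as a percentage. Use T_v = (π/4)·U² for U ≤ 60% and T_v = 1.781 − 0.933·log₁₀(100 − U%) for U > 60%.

Drainage path length: H_d = H/2 = 4.75 m (double drainage).
T_v = c_v·t/H_d² = 2.4×6.8/4.75² = 0.72332.
T_v = 0.72332 corresponds to the U > 60% branch:
U = 1 − 10^((1.781 − T_v)/0.933)/100 = 0.864

U ≈ 86.4 %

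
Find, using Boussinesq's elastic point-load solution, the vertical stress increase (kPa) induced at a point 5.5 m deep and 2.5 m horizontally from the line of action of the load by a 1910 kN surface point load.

Boussinesq vertical stress below a point load on an elastic half-space:
Δσ_z = 3P/(2πz²) · [1 + (r/z)²]^(−5/2)
r/z = 2.5/5.5 = 0.45455; [1+(r/z)²]^(−5/2) = 0.62529.
Δσ_z = 3×1910/(2π×5.5²) × 0.62529 = 30.147 × 0.62529 = 18.85 kPa

Δσ_z ≈ 18.9 kPa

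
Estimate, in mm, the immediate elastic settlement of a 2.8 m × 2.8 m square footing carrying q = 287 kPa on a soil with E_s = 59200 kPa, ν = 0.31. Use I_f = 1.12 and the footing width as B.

Immediate (elastic) settlement: S_e = q·B·(1−ν²)/E_s · I_f.
S_e = 287 × 2.8 × (1 − 0.31²) / 59200 × 1.12
    = 287 × 2.8 × 0.9039 / 59200 × 1.12
    = 0.01374 m = 13.74 mm

S_e ≈ 13.7 mm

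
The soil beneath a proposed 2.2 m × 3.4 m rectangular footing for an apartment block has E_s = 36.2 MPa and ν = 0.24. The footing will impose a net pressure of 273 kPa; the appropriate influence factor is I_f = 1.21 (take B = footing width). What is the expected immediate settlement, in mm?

S_e ≈ 18.9 mm

Immediate (elastic) settlement: S_e = q·B·(1−ν²)/E_s · I_f.
E_s = 36.2 MPa = 36200 kPa.
S_e = 273 × 2.2 × (1 − 0.24²) / 36200 × 1.21
    = 273 × 2.2 × 0.9424 / 36200 × 1.21
    = 0.01892 m = 18.92 mm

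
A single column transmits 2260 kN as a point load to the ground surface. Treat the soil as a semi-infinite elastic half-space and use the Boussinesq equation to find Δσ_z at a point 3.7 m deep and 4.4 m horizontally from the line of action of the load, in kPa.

Δσ_z ≈ 8.7 kPa

Boussinesq vertical stress below a point load on an elastic half-space:
Δσ_z = 3P/(2πz²) · [1 + (r/z)²]^(−5/2)
r/z = 4.4/3.7 = 1.1892; [1+(r/z)²]^(−5/2) = 0.11043.
Δσ_z = 3×2260/(2π×3.7²) × 0.11043 = 78.822 × 0.11043 = 8.704 kPa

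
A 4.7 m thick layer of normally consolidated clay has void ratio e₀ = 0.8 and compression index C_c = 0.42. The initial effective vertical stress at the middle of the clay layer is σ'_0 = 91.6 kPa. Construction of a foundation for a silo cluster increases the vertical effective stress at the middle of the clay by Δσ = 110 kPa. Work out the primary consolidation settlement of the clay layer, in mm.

Final effective stress: σ'_f = σ'_0 + Δσ = 91.6 + 110 = 201.6 kPa.
Normally consolidated clay, so the full stress increment lies on the virgin compression line:
S_c = C_c·H/(1+e₀)·log₁₀(σ'_f/σ'_0) = 0.42×4.7/(1+0.8)×log₁₀(201.6/91.6)
    = 1.0967 × 0.3426 = 0.3757 m

S_c ≈ 376 mm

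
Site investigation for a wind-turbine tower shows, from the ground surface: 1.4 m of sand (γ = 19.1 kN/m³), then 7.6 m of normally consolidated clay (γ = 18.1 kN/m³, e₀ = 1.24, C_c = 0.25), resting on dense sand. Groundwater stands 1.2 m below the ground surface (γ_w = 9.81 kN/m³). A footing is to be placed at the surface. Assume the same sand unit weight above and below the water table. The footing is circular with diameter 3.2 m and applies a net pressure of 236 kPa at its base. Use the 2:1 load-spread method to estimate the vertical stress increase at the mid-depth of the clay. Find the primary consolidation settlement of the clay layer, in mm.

S_c ≈ 175 mm

Mid-depth of clay below the ground surface: z = 1.4 + 7.6/2 = 5.2 m.
Total vertical stress at mid-clay: σ_v = 19.1×1.4 + 18.1×3.8 = 95.52 kPa.
Pore pressure: u = 9.81×(5.2 − 1.2) = 39.24 kPa.
Initial effective stress: σ'_0 = σ_v − u = 95.52 − 39.24 = 56.28 kPa.
Stress increase at mid-clay by the 2:1 spreading method:
Δσ ≈ qD²/(D+z)² = 236×3.2²/(3.2+5.2)² = 34.249 kPa
Final effective stress: σ'_f = σ'_0 + Δσ = 56.28 + 34.249 = 90.529 kPa.
Normally consolidated clay, so the full stress increment lies on the virgin compression line:
S_c = C_c·H/(1+e₀)·log₁₀(σ'_f/σ'_0) = 0.25×7.6/(1+1.24)×log₁₀(90.529/56.28)
    = 0.84821 × 0.20643 = 0.1751 m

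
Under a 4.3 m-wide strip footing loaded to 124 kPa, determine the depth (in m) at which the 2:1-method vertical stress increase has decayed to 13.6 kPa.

2:1 spreading — at depth z the loaded area has grown by z in each plan dimension:
qB/(B+z) = Δσ_z ⇒ z = qB/Δσ_z − B = 124×4.3/13.6 − 4.3 = 34.91 m

z ≈ 34.9 m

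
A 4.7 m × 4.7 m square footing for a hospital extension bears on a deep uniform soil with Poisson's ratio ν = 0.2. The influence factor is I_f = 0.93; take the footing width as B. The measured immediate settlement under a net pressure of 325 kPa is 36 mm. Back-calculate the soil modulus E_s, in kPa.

S_e = q·B·(1−ν²)/E_s · I_f  ⇒  E_s = q·B·(1−ν²)·I_f / S_e.
E_s = 325 × 4.7 × 0.96 × 0.93 / 0.036 = 37880 kPa

E_s ≈ 37900 kPa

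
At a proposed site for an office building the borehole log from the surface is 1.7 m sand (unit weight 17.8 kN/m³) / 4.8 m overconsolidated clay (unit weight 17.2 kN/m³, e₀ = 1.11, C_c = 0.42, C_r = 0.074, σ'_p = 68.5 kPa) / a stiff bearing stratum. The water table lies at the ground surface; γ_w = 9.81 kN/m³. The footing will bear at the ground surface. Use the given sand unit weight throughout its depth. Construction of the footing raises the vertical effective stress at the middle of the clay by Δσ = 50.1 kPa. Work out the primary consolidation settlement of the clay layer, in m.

Mid-depth of clay below the ground surface: z = 1.7 + 4.8/2 = 4.1 m.
Total vertical stress at mid-clay: σ_v = 17.8×1.7 + 17.2×2.4 = 71.54 kPa.
Pore pressure: u = 9.81×(4.1 − 0) = 40.221 kPa.
Initial effective stress: σ'_0 = σ_v − u = 71.54 − 40.221 = 31.319 kPa.
Final effective stress: σ'_f = 31.319 + 50.1 = 81.419 kPa.
σ'_f = 81.419 > σ'_p = 68.5 kPa, so the stress path crosses the preconsolidation pressure — recompression up to σ'_p, then virgin compression beyond:
S_c = H/(1+e₀)·[C_r·log₁₀(σ'_p/σ'_0) + C_c·log₁₀(σ'_f/σ'_p)]
    = 4.8/2.11 × [0.074×log₁₀(68.5/31.319) + 0.42×log₁₀(81.419/68.5)]
    = 2.2749 × [0.025151 + 0.031515] = 0.1289 m

S_c ≈ 0.129 m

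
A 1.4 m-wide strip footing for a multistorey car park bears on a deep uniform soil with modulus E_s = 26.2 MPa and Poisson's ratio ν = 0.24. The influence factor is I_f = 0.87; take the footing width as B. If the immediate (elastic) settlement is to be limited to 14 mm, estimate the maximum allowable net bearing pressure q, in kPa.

E_s = 26.2 MPa = 26200 kPa.
S_e = q·B·(1−ν²)/E_s · I_f  ⇒  q = S_e·E_s / (B·(1−ν²)·I_f).
q = 0.014 × 26200 / (1.4 × 0.9424 × 0.87) = 319.6 kPa

q ≈ 320 kPa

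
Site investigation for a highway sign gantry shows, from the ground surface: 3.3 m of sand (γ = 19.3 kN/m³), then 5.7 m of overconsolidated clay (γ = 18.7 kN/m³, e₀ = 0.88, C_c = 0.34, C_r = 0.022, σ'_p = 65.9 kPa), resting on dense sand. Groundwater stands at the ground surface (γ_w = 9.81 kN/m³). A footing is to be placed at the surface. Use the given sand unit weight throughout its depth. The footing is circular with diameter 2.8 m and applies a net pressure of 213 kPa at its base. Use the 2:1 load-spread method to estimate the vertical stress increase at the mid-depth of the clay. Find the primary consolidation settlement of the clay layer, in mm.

S_c ≈ 76.9 mm

Mid-depth of clay below the ground surface: z = 3.3 + 5.7/2 = 6.15 m.
Total vertical stress at mid-clay: σ_v = 19.3×3.3 + 18.7×2.85 = 116.98 kPa.
Pore pressure: u = 9.81×(6.15 − 0) = 60.332 kPa.
Initial effective stress: σ'_0 = σ_v − u = 116.98 − 60.332 = 56.648 kPa.
Stress increase at mid-clay by the 2:1 spreading method:
Δσ ≈ qD²/(D+z)² = 213×2.8²/(2.8+6.15)² = 20.847 kPa
Final effective stress: σ'_f = 56.648 + 20.847 = 77.495 kPa.
σ'_f = 77.495 > σ'_p = 65.9 kPa, so the stress path crosses the preconsolidation pressure — recompression up to σ'_p, then virgin compression beyond:
S_c = H/(1+e₀)·[C_r·log₁₀(σ'_p/σ'_0) + C_c·log₁₀(σ'_f/σ'_p)]
    = 5.7/1.88 × [0.022×log₁₀(65.9/56.648) + 0.34×log₁₀(77.495/65.9)]
    = 3.0319 × [0.0014454 + 0.023932] = 0.07694 m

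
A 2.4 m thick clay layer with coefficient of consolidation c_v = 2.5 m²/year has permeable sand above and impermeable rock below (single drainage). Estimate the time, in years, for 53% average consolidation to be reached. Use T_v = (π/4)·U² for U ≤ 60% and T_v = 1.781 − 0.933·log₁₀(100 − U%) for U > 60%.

Drainage path length: H_d = H = 2.4 m (single drainage).
U ≤ 60%: T_v = (π/4)·U² = (π/4)×0.53² = 0.22062.
t = T_v·H_d²/c_v = 0.22062×2.4²/2.5 = 0.5083 years.

t ≈ 0.508 years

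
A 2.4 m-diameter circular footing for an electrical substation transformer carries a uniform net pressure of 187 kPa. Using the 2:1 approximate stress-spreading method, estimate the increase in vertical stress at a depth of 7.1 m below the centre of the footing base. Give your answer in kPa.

Δσ_z ≈ 11.9 kPa

By the 2:1 method the load spreads at 1 horizontal : 2 vertical, so at depth z the loaded area has grown by z in each plan dimension:
Δσ ≈ qD²/(D+z)² = 187×2.4²/(2.4+7.1)² = 11.935 kPa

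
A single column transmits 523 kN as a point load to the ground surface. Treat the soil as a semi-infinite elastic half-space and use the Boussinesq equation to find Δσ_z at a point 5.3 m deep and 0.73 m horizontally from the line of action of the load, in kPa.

Δσ_z ≈ 8.48 kPa

Boussinesq vertical stress below a point load on an elastic half-space:
Δσ_z = 3P/(2πz²) · [1 + (r/z)²]^(−5/2)
r/z = 0.73/5.3 = 0.13774; [1+(r/z)²]^(−5/2) = 0.9541.
Δσ_z = 3×523/(2π×5.3²) × 0.9541 = 8.8898 × 0.9541 = 8.482 kPa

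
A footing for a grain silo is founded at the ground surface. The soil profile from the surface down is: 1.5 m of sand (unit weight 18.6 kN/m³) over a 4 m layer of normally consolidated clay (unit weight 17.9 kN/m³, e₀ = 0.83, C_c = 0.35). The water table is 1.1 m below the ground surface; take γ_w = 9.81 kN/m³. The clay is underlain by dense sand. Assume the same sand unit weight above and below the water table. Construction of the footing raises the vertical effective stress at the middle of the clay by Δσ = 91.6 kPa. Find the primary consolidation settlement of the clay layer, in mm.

Mid-depth of clay below the ground surface: z = 1.5 + 4/2 = 3.5 m.
Total vertical stress at mid-clay: σ_v = 18.6×1.5 + 17.9×2 = 63.7 kPa.
Pore pressure: u = 9.81×(3.5 − 1.1) = 23.544 kPa.
Initial effective stress: σ'_0 = σ_v − u = 63.7 − 23.544 = 40.156 kPa.
Final effective stress: σ'_f = σ'_0 + Δσ = 40.156 + 91.6 = 131.76 kPa.
Normally consolidated clay, so the full stress increment lies on the virgin compression line:
S_c = C_c·H/(1+e₀)·log₁₀(σ'_f/σ'_0) = 0.35×4/(1+0.83)×log₁₀(131.76/40.156)
    = 0.76503 × 0.51603 = 0.3948 m

S_c ≈ 395 mm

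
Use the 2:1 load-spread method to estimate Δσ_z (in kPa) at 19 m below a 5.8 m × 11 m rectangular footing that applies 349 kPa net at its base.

By the 2:1 method the load spreads at 1 horizontal : 2 vertical, so at depth z the loaded area has grown by z in each plan dimension:
Δσ = qBL/((B+z)(L+z)) = 349×5.8×11/((5.8+19)(11+19)) = 29.928 kPa

Δσ_z ≈ 29.9 kPa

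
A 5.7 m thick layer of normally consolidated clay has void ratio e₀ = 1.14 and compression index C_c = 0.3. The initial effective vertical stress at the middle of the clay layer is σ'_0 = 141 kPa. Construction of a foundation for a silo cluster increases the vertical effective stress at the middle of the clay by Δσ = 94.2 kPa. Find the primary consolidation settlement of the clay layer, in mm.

Final effective stress: σ'_f = σ'_0 + Δσ = 141 + 94.2 = 235.2 kPa.
Normally consolidated clay, so the full stress increment lies on the virgin compression line:
S_c = C_c·H/(1+e₀)·log₁₀(σ'_f/σ'_0) = 0.3×5.7/(1+1.14)×log₁₀(235.2/141)
    = 0.79907 × 0.22222 = 0.1776 m

S_c ≈ 178 mm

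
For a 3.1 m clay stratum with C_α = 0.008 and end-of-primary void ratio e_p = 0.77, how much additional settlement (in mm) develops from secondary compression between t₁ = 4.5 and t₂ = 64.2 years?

S_s ≈ 16.2 mm

Secondary compression: S_s = C_α·H/(1+e_p)·log₁₀(t₂/t₁)
S_s = 0.008×3.1/(1+0.77)×log₁₀(64.2/4.5)
    = 0.01401 × 1.154 = 0.01617 m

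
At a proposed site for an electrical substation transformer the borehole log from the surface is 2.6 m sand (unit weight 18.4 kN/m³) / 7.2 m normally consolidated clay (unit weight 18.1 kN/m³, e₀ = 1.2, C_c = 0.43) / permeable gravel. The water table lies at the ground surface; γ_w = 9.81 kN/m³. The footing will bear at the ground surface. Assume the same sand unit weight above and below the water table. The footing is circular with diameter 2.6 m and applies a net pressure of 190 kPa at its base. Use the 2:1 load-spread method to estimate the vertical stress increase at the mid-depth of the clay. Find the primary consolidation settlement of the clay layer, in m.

S_c ≈ 0.169 m

Mid-depth of clay below the ground surface: z = 2.6 + 7.2/2 = 6.2 m.
Total vertical stress at mid-clay: σ_v = 18.4×2.6 + 18.1×3.6 = 113 kPa.
Pore pressure: u = 9.81×(6.2 − 0) = 60.822 kPa.
Initial effective stress: σ'_0 = σ_v − u = 113 − 60.822 = 52.178 kPa.
Stress increase at mid-clay by the 2:1 spreading method:
Δσ ≈ qD²/(D+z)² = 190×2.6²/(2.6+6.2)² = 16.586 kPa
Final effective stress: σ'_f = σ'_0 + Δσ = 52.178 + 16.586 = 68.764 kPa.
Normally consolidated clay, so the full stress increment lies on the virgin compression line:
S_c = C_c·H/(1+e₀)·log₁₀(σ'_f/σ'_0) = 0.43×7.2/(1+1.2)×log₁₀(68.764/52.178)
    = 1.4073 × 0.11987 = 0.1687 m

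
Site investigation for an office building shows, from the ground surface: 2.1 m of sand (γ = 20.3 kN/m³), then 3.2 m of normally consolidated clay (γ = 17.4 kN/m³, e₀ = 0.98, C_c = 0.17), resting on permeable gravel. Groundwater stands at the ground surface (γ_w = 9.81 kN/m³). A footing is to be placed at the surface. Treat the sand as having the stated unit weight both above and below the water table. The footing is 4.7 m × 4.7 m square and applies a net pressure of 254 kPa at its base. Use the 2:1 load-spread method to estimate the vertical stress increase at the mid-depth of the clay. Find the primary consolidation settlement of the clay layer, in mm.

Mid-depth of clay below the ground surface: z = 2.1 + 3.2/2 = 3.7 m.
Total vertical stress at mid-clay: σ_v = 20.3×2.1 + 17.4×1.6 = 70.47 kPa.
Pore pressure: u = 9.81×(3.7 − 0) = 36.297 kPa.
Initial effective stress: σ'_0 = σ_v − u = 70.47 − 36.297 = 34.173 kPa.
Stress increase at mid-clay by the 2:1 spreading method:
Δσ = qBL/((B+z)(L+z)) = 254×4.7×4.7/((4.7+3.7)(4.7+3.7)) = 79.519 kPa
Final effective stress: σ'_f = σ'_0 + Δσ = 34.173 + 79.519 = 113.69 kPa.
Normally consolidated clay, so the full stress increment lies on the virgin compression line:
S_c = C_c·H/(1+e₀)·log₁₀(σ'_f/σ'_0) = 0.17×3.2/(1+0.98)×log₁₀(113.69/34.173)
    = 0.27475 × 0.52204 = 0.1434 m

S_c ≈ 143 mm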